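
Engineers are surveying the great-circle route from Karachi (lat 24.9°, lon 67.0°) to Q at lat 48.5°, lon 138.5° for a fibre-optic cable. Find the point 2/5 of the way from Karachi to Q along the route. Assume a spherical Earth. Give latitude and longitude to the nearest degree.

≈ lat 40°, lon 89°

From cos δ = sin φ₁ sin φ₂ + cos φ₁ cos φ₂ cos Δλ, the central angle is δ ≈ 1.040 rad (59.6°).
Interpolate at f = 2/5 with slerp weights a = sin((1−f)δ)/sin δ ≈ 0.678, b = sin(fδ)/sin δ ≈ 0.469.
p = a·p₁ + b·p₂ ≈ (0.008, 0.771, 0.636); φ = arcsin(p_z) ≈ 39.51°, λ = atan2(p_y, p_x) ≈ 89.44°.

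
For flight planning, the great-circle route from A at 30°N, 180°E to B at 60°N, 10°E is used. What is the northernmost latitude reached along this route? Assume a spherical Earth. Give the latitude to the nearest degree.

≈ 86°N

The great circle lies in the plane with unit normal n̂ = (p₁ × p₂)/|p₁ × p₂|.
Here n̂_z ≈ -0.075; the vertex latitude is φ_max = arccos|n̂_z| ≈ 85.7°.
Check via Clairaut: cos φ_max = |cos φ₁| · sin C = cos(30.0°)·sin(5.0°) ≈ 0.075, again giving ≈ 85.7°.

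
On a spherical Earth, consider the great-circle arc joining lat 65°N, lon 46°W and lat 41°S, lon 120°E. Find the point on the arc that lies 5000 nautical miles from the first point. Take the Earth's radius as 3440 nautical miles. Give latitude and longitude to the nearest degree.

Write both endpoints as unit vectors p₁, p₂ with components (cos φ cos λ, cos φ sin λ, sin φ).
The central angle between the endpoints is δ = arccos(p₁·p₂) ≈ 2.700 rad (154.7°). The total great-circle distance is δ·R ≈ 2.700 × 3440 ≈ 9288 nmi, so the target fraction is f = 5000/9288 ≈ 0.538.
Interpolate at f ≈ 0.538 with slerp weights a = sin((1−f)δ)/sin δ ≈ 2.218, b = sin(fδ)/sin δ ≈ 2.324.
p = a·p₁ + b·p₂ ≈ (-0.226, 0.845, 0.486); φ = arcsin(p_z) ≈ 29.05°, λ = atan2(p_y, p_x) ≈ 104.97°.

≈ lat 29°N, lon 105°E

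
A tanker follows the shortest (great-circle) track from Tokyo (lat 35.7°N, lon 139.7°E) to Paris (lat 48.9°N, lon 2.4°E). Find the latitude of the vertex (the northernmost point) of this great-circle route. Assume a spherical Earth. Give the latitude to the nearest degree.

≈ 69°N

The great circle lies in the plane with unit normal n̂ = (p₁ × p₂)/|p₁ × p₂|.
Here n̂_z ≈ -0.362; the vertex latitude is φ_max = arccos|n̂_z| ≈ 68.7°.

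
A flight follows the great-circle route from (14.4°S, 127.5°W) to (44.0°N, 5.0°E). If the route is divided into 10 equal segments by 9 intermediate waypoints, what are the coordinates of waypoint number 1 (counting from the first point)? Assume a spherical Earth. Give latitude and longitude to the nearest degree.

The haversine formula gives a central angle δ ≈ 2.270 rad (130.1°) between the endpoints.
Interpolate at f = 1/10 with slerp weights a = sin((1−f)δ)/sin δ ≈ 1.164, b = sin(fδ)/sin δ ≈ 0.294.
p = a·p₁ + b·p₂ ≈ (-0.475, -0.876, -0.085); φ = arcsin(p_z) ≈ -4.88°, λ = atan2(p_y, p_x) ≈ -118.50°.

≈ (5°S, 118°W)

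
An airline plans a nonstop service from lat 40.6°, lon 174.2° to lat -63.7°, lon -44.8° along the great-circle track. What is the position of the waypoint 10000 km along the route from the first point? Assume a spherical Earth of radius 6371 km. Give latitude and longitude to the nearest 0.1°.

The haversine formula gives a central angle δ ≈ 2.577 rad (147.7°) between the endpoints. The total great-circle distance is δ·R ≈ 2.577 × 6371 ≈ 16419 km, so the target fraction is f = 10000/16419 ≈ 0.609.
Interpolate at f ≈ 0.609 with slerp weights a = sin((1−f)δ)/sin δ ≈ 1.580, b = sin(fδ)/sin δ ≈ 1.869.
p = a·p₁ + b·p₂ ≈ (-0.606, -0.462, -0.647); φ = arcsin(p_z) ≈ -40.33°, λ = atan2(p_y, p_x) ≈ -142.67°.

≈ lat -40.3°, lon -142.7°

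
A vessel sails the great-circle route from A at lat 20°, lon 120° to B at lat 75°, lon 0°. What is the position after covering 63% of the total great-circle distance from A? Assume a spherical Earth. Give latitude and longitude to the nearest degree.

Write both endpoints as unit vectors p₁, p₂ with components (cos φ cos λ, cos φ sin λ, sin φ).
The central angle between the endpoints is δ = arccos(p₁·p₂) ≈ 1.360 rad (78.0°).
Interpolate at f = 0.63 with slerp weights a = sin((1−f)δ)/sin δ ≈ 0.493, b = sin(fδ)/sin δ ≈ 0.773.
p = a·p₁ + b·p₂ ≈ (-0.032, 0.401, 0.915); φ = arcsin(p_z) ≈ 66.26°, λ = atan2(p_y, p_x) ≈ 94.51°.

≈ lat 66°, lon 95°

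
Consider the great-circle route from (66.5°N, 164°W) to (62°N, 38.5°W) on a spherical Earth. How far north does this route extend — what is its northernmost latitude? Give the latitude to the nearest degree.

≈ 78°N

The great circle lies in the plane with unit normal n̂ = (p₁ × p₂)/|p₁ × p₂|.
Here n̂_z ≈ +0.214; the vertex latitude is φ_max = arccos|n̂_z| ≈ 77.7°.
Check via Clairaut: cos φ_max = |cos φ₁| · sin C = cos(66.5°)·sin(32.4°) ≈ 0.214, again giving ≈ 77.7°.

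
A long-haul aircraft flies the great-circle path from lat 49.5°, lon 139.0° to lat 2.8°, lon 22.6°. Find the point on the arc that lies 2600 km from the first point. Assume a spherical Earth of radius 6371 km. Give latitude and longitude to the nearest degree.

≈ lat 53°, lon 102°

Convert each endpoint to a unit vector on the sphere (x = cos φ cos λ, y = cos φ sin λ, z = sin φ).
The central angle between the endpoints is δ = arccos(p₁·p₂) ≈ 1.825 rad (104.6°). The total great-circle distance is δ·R ≈ 1.825 × 6371 ≈ 11626 km, so the target fraction is f = 2600/11626 ≈ 0.224.
Interpolate at f ≈ 0.224 with slerp weights a = sin((1−f)δ)/sin δ ≈ 1.021, b = sin(fδ)/sin δ ≈ 0.410.
p = a·p₁ + b·p₂ ≈ (-0.122, 0.592, 0.796); φ = arcsin(p_z) ≈ 52.78°, λ = atan2(p_y, p_x) ≈ 101.67°.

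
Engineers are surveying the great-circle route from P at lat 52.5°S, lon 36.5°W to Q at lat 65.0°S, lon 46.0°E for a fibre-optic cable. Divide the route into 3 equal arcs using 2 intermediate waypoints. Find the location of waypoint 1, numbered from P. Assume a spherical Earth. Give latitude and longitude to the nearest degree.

Write both endpoints as unit vectors p₁, p₂ with components (cos φ cos λ, cos φ sin λ, sin φ).
The central angle between the endpoints is δ = arccos(p₁·p₂) ≈ 0.719 rad (41.2°).
Interpolate at f = 1/3 with slerp weights a = sin((1−f)δ)/sin δ ≈ 0.700, b = sin(fδ)/sin δ ≈ 0.360.
p = a·p₁ + b·p₂ ≈ (0.448, -0.144, -0.882); φ = arcsin(p_z) ≈ -61.90°, λ = atan2(p_y, p_x) ≈ -17.80°.

≈ lat 62°S, lon 18°W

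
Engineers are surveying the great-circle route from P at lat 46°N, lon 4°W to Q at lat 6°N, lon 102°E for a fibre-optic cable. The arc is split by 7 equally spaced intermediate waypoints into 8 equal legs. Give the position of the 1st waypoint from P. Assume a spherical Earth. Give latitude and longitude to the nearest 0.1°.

From cos δ = sin φ₁ sin φ₂ + cos φ₁ cos φ₂ cos Δλ, the central angle is δ ≈ 1.686 rad (96.6°).
Interpolate at f = 1/8 with slerp weights a = sin((1−f)δ)/sin δ ≈ 1.002, b = sin(fδ)/sin δ ≈ 0.211.
p = a·p₁ + b·p₂ ≈ (0.651, 0.156, 0.743); φ = arcsin(p_z) ≈ 47.98°, λ = atan2(p_y, p_x) ≈ 13.51°.

≈ lat 48.0°N, lon 13.5°E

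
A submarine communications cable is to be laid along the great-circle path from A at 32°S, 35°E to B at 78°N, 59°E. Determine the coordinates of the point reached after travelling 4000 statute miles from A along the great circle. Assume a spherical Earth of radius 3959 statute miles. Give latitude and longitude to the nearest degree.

Write both endpoints as unit vectors p₁, p₂ with components (cos φ cos λ, cos φ sin λ, sin φ).
The central angle between the endpoints is δ = arccos(p₁·p₂) ≈ 1.936 rad (110.9°). The total great-circle distance is δ·R ≈ 1.936 × 3959 ≈ 7665 mi, so the target fraction is f = 4000/7665 ≈ 0.522.
Interpolate at f ≈ 0.522 with slerp weights a = sin((1−f)δ)/sin δ ≈ 0.856, b = sin(fδ)/sin δ ≈ 0.907.
p = a·p₁ + b·p₂ ≈ (0.691, 0.578, 0.434); φ = arcsin(p_z) ≈ 25.70°, λ = atan2(p_y, p_x) ≈ 39.88°.

≈ 26°N, 40°E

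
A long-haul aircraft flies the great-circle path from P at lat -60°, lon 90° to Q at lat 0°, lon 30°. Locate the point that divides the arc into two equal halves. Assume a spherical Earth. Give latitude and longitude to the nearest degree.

≈ lat -33°, lon 49°

Convert each endpoint to a unit vector on the sphere (x = cos φ cos λ, y = cos φ sin λ, z = sin φ).
The central angle between the endpoints is δ = arccos(p₁·p₂) ≈ 1.318 rad (75.5°).
Interpolate at f = 1/2 with slerp weights a = sin((1−f)δ)/sin δ ≈ 0.632, b = sin(fδ)/sin δ ≈ 0.632.
p = a·p₁ + b·p₂ ≈ (0.548, 0.632, -0.548); φ = arcsin(p_z) ≈ -33.21°, λ = atan2(p_y, p_x) ≈ 49.11°.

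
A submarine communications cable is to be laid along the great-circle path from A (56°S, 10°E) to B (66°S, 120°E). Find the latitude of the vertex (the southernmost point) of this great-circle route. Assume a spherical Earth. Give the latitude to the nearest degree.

The great circle lies in the plane with unit normal n̂ = (p₁ × p₂)/|p₁ × p₂|.
Here n̂_z ≈ +0.291; the vertex latitude is φ_max = arccos|n̂_z| ≈ 73.1°.

≈ 73°S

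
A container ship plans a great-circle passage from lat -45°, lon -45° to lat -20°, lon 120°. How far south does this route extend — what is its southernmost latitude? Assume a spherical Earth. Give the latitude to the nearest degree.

The great circle lies in the plane with unit normal n̂ = (p₁ × p₂)/|p₁ × p₂|.
Here n̂_z ≈ +0.188; the vertex latitude is φ_max = arccos|n̂_z| ≈ 79.2°.
Check via Clairaut: cos φ_max = |cos φ₁| · sin C = cos(45.0°)·sin(164.6°) ≈ 0.188, again giving ≈ 79.2°.

≈ -79°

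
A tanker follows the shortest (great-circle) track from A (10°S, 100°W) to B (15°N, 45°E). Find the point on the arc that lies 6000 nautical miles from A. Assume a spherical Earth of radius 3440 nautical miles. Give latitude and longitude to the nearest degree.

≈ (13°N, 2°W)

Convert each endpoint to a unit vector on the sphere (x = cos φ cos λ, y = cos φ sin λ, z = sin φ).
The central angle between the endpoints is δ = arccos(p₁·p₂) ≈ 2.540 rad (145.5°). The total great-circle distance is δ·R ≈ 2.540 × 3440 ≈ 8736 nmi, so the target fraction is f = 6000/8736 ≈ 0.687.
Interpolate at f ≈ 0.687 with slerp weights a = sin((1−f)δ)/sin δ ≈ 1.261, b = sin(fδ)/sin δ ≈ 1.739.
p = a·p₁ + b·p₂ ≈ (0.972, -0.035, 0.231); φ = arcsin(p_z) ≈ 13.37°, λ = atan2(p_y, p_x) ≈ -2.06°.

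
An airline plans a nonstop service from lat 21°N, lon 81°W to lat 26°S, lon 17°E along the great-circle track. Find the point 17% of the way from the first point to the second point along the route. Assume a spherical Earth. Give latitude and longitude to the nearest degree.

Convert each endpoint to a unit vector on the sphere (x = cos φ cos λ, y = cos φ sin λ, z = sin φ).
The central angle between the endpoints is δ = arccos(p₁·p₂) ≈ 1.848 rad (105.9°).
Interpolate at f = 0.17 with slerp weights a = sin((1−f)δ)/sin δ ≈ 1.039, b = sin(fδ)/sin δ ≈ 0.321.
p = a·p₁ + b·p₂ ≈ (0.428, -0.874, 0.231); φ = arcsin(p_z) ≈ 13.39°, λ = atan2(p_y, p_x) ≈ -63.90°.

≈ lat 13°N, lon 64°W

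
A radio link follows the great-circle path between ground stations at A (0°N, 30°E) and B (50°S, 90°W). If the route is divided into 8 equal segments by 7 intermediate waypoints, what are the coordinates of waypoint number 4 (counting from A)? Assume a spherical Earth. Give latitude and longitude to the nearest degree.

≈ (41°S, 9°W)

The haversine formula gives a central angle δ ≈ 1.898 rad (108.7°) between the endpoints.
Interpolate at f = 4/8 with slerp weights a = sin((1−f)δ)/sin δ ≈ 0.858, b = sin(fδ)/sin δ ≈ 0.858.
p = a·p₁ + b·p₂ ≈ (0.743, -0.123, -0.658); φ = arcsin(p_z) ≈ -41.11°, λ = atan2(p_y, p_x) ≈ -9.36°.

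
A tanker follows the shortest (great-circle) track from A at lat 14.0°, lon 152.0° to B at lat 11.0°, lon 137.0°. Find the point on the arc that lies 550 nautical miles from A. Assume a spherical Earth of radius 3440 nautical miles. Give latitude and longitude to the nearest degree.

From cos δ = sin φ₁ sin φ₂ + cos φ₁ cos φ₂ cos Δλ, the central angle is δ ≈ 0.261 rad (14.9°). The total great-circle distance is δ·R ≈ 0.261 × 3440 ≈ 897 nmi, so the target fraction is f = 550/897 ≈ 0.613.
Interpolate at f ≈ 0.613 with slerp weights a = sin((1−f)δ)/sin δ ≈ 0.391, b = sin(fδ)/sin δ ≈ 0.617.
p = a·p₁ + b·p₂ ≈ (-0.778, 0.591, 0.212); φ = arcsin(p_z) ≈ 12.26°, λ = atan2(p_y, p_x) ≈ 142.76°.

≈ lat 12°, lon 143°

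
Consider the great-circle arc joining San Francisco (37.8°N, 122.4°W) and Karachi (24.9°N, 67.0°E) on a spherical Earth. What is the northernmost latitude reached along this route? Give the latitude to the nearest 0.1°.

The great circle lies in the plane with unit normal n̂ = (p₁ × p₂)/|p₁ × p₂|.
Here n̂_z ≈ -0.131; the vertex latitude is φ_max = arccos|n̂_z| ≈ 82.5°.
Check via Clairaut: cos φ_max = |cos φ₁| · sin C = cos(37.8°)·sin(9.5°) ≈ 0.131, again giving ≈ 82.5°.

≈ 82.5°N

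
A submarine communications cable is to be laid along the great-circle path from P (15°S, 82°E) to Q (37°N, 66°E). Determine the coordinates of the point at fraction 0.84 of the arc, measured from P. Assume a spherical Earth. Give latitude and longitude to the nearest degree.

≈ (29°N, 69°E)

Write both endpoints as unit vectors p₁, p₂ with components (cos φ cos λ, cos φ sin λ, sin φ).
The central angle between the endpoints is δ = arccos(p₁·p₂) ≈ 0.945 rad (54.1°).
Interpolate at f = 0.84 with slerp weights a = sin((1−f)δ)/sin δ ≈ 0.186, b = sin(fδ)/sin δ ≈ 0.880.
p = a·p₁ + b·p₂ ≈ (0.311, 0.820, 0.481); φ = arcsin(p_z) ≈ 28.77°, λ = atan2(p_y, p_x) ≈ 69.24°.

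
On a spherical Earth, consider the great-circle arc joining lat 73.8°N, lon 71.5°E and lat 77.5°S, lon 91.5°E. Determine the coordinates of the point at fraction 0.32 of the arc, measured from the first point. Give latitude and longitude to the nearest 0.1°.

The haversine formula gives a central angle δ ≈ 2.648 rad (151.7°) between the endpoints.
Interpolate at f = 0.32 with slerp weights a = sin((1−f)δ)/sin δ ≈ 2.056, b = sin(fδ)/sin δ ≈ 1.583.
p = a·p₁ + b·p₂ ≈ (0.173, 0.887, 0.429); φ = arcsin(p_z) ≈ 25.41°, λ = atan2(p_y, p_x) ≈ 78.95°.

≈ lat 25.4°N, lon 79.0°E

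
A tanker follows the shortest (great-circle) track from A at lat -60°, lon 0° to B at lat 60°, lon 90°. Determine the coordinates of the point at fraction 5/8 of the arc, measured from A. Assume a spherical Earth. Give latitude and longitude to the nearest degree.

≈ lat 16°, lon 52°

From cos δ = sin φ₁ sin φ₂ + cos φ₁ cos φ₂ cos Δλ, the central angle is δ ≈ 2.419 rad (138.6°).
Interpolate at f = 5/8 with slerp weights a = sin((1−f)δ)/sin δ ≈ 1.191, b = sin(fδ)/sin δ ≈ 1.509.
p = a·p₁ + b·p₂ ≈ (0.595, 0.755, 0.276); φ = arcsin(p_z) ≈ 16.00°, λ = atan2(p_y, p_x) ≈ 51.72°.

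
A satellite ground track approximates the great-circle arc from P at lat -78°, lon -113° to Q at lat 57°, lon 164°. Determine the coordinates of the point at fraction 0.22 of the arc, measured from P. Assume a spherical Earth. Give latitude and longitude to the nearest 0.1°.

Convert each endpoint to a unit vector on the sphere (x = cos φ cos λ, y = cos φ sin λ, z = sin φ).
The central angle between the endpoints is δ = arccos(p₁·p₂) ≈ 2.509 rad (143.8°).
Interpolate at f = 0.22 with slerp weights a = sin((1−f)δ)/sin δ ≈ 1.567, b = sin(fδ)/sin δ ≈ 0.887.
p = a·p₁ + b·p₂ ≈ (-0.592, -0.167, -0.789); φ = arcsin(p_z) ≈ -52.07°, λ = atan2(p_y, p_x) ≈ -164.26°.

≈ lat -52.1°, lon -164.3°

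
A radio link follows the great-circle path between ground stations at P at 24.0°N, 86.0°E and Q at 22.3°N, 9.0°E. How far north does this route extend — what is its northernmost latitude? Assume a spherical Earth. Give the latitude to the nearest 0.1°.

The great circle lies in the plane with unit normal n̂ = (p₁ × p₂)/|p₁ × p₂|.
Here n̂_z ≈ -0.877; the vertex latitude is φ_max = arccos|n̂_z| ≈ 28.7°.
Check via Clairaut: cos φ_max = |cos φ₁| · sin C = cos(24.0°)·sin(73.8°) ≈ 0.877, again giving ≈ 28.7°.

≈ 28.7°N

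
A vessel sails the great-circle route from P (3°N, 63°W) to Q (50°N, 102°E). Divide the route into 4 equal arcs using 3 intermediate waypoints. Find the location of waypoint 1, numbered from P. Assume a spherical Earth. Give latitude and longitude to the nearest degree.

Write both endpoints as unit vectors p₁, p₂ with components (cos φ cos λ, cos φ sin λ, sin φ).
The central angle between the endpoints is δ = arccos(p₁·p₂) ≈ 2.189 rad (125.4°).
Interpolate at f = 1/4 with slerp weights a = sin((1−f)δ)/sin δ ≈ 1.224, b = sin(fδ)/sin δ ≈ 0.639.
p = a·p₁ + b·p₂ ≈ (0.470, -0.688, 0.553); φ = arcsin(p_z) ≈ 33.60°, λ = atan2(p_y, p_x) ≈ -55.67°.

≈ (34°N, 56°W)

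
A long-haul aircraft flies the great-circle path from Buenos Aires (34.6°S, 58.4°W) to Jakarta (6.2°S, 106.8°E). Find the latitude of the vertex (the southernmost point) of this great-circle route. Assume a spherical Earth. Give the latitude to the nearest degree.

≈ 72°S

The great circle lies in the plane with unit normal n̂ = (p₁ × p₂)/|p₁ × p₂|.
Here n̂_z ≈ +0.306; the vertex latitude is φ_max = arccos|n̂_z| ≈ 72.2°.
Check via Clairaut: cos φ_max = |cos φ₁| · sin C = cos(34.6°)·sin(158.2°) ≈ 0.306, again giving ≈ 72.2°.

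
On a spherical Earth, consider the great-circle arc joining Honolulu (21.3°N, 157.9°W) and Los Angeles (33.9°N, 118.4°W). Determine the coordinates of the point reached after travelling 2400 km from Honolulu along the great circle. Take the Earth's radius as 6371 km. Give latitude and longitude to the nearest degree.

Write both endpoints as unit vectors p₁, p₂ with components (cos φ cos λ, cos φ sin λ, sin φ).
The central angle between the endpoints is δ = arccos(p₁·p₂) ≈ 0.645 rad (36.9°). The total great-circle distance is δ·R ≈ 0.645 × 6371 ≈ 4107 km, so the target fraction is f = 2400/4107 ≈ 0.584.
Interpolate at f ≈ 0.584 with slerp weights a = sin((1−f)δ)/sin δ ≈ 0.441, b = sin(fδ)/sin δ ≈ 0.612.
p = a·p₁ + b·p₂ ≈ (-0.622, -0.601, 0.501); φ = arcsin(p_z) ≈ 30.10°, λ = atan2(p_y, p_x) ≈ -135.96°.

≈ 30°N, 136°W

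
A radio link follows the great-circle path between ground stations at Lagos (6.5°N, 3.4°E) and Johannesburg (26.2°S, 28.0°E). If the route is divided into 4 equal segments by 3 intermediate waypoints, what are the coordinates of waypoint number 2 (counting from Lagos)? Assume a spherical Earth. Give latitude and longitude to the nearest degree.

≈ 10°S, 15°E

The haversine formula gives a central angle δ ≈ 0.707 rad (40.5°) between the endpoints.
Interpolate at f = 2/4 with slerp weights a = sin((1−f)δ)/sin δ ≈ 0.533, b = sin(fδ)/sin δ ≈ 0.533.
p = a·p₁ + b·p₂ ≈ (0.951, 0.256, -0.175); φ = arcsin(p_z) ≈ -10.08°, λ = atan2(p_y, p_x) ≈ 15.06°.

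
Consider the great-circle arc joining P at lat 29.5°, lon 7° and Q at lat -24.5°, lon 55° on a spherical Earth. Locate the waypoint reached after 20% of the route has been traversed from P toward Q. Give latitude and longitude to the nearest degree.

≈ lat 19°, lon 18°

Convert each endpoint to a unit vector on the sphere (x = cos φ cos λ, y = cos φ sin λ, z = sin φ).
The central angle between the endpoints is δ = arccos(p₁·p₂) ≈ 1.239 rad (71.0°).
Interpolate at f = 0.20 with slerp weights a = sin((1−f)δ)/sin δ ≈ 0.885, b = sin(fδ)/sin δ ≈ 0.259.
p = a·p₁ + b·p₂ ≈ (0.900, 0.287, 0.328); φ = arcsin(p_z) ≈ 19.16°, λ = atan2(p_y, p_x) ≈ 17.70°.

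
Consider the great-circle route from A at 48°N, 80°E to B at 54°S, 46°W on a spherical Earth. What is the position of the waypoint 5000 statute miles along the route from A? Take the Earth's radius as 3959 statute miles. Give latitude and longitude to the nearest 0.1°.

Write both endpoints as unit vectors p₁, p₂ with components (cos φ cos λ, cos φ sin λ, sin φ).
The central angle between the endpoints is δ = arccos(p₁·p₂) ≈ 2.554 rad (146.3°). The total great-circle distance is δ·R ≈ 2.554 × 3959 ≈ 10112 mi, so the target fraction is f = 5000/10112 ≈ 0.494.
Interpolate at f ≈ 0.494 with slerp weights a = sin((1−f)δ)/sin δ ≈ 1.734, b = sin(fδ)/sin δ ≈ 1.720.
p = a·p₁ + b·p₂ ≈ (0.904, 0.416, -0.102); φ = arcsin(p_z) ≈ -5.87°, λ = atan2(p_y, p_x) ≈ 24.71°.

≈ 5.9°S, 24.7°E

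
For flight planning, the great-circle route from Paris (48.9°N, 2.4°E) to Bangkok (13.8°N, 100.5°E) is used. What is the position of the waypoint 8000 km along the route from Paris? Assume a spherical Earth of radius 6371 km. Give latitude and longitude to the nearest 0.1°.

From cos δ = sin φ₁ sin φ₂ + cos φ₁ cos φ₂ cos Δλ, the central angle is δ ≈ 1.481 rad (84.8°). The total great-circle distance is δ·R ≈ 1.481 × 6371 ≈ 9435 km, so the target fraction is f = 8000/9435 ≈ 0.848.
Interpolate at f ≈ 0.848 with slerp weights a = sin((1−f)δ)/sin δ ≈ 0.224, b = sin(fδ)/sin δ ≈ 0.955.
p = a·p₁ + b·p₂ ≈ (-0.022, 0.918, 0.397); φ = arcsin(p_z) ≈ 23.37°, λ = atan2(p_y, p_x) ≈ 91.35°.

≈ 23.4°N, 91.4°E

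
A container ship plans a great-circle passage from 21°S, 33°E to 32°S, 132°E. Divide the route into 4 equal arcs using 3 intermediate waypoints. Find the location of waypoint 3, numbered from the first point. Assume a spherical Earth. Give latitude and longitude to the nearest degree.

≈ 38°S, 107°E

Write both endpoints as unit vectors p₁, p₂ with components (cos φ cos λ, cos φ sin λ, sin φ).
The central angle between the endpoints is δ = arccos(p₁·p₂) ≈ 1.505 rad (86.2°).
Interpolate at f = 3/4 with slerp weights a = sin((1−f)δ)/sin δ ≈ 0.368, b = sin(fδ)/sin δ ≈ 0.906.
p = a·p₁ + b·p₂ ≈ (-0.226, 0.758, -0.612); φ = arcsin(p_z) ≈ -37.73°, λ = atan2(p_y, p_x) ≈ 106.58°.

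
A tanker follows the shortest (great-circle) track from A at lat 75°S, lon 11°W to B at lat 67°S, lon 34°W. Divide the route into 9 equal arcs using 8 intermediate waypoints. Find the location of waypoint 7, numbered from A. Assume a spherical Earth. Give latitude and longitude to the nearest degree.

≈ lat 69°S, lon 30°W

The haversine formula gives a central angle δ ≈ 0.189 rad (10.8°) between the endpoints.
Interpolate at f = 7/9 with slerp weights a = sin((1−f)δ)/sin δ ≈ 0.223, b = sin(fδ)/sin δ ≈ 0.780.
p = a·p₁ + b·p₂ ≈ (0.309, -0.181, -0.934); φ = arcsin(p_z) ≈ -68.99°, λ = atan2(p_y, p_x) ≈ -30.39°.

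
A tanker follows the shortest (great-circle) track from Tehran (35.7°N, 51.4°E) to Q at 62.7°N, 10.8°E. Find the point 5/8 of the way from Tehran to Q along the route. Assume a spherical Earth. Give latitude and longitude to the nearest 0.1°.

≈ 54.3°N, 31.9°E

Convert each endpoint to a unit vector on the sphere (x = cos φ cos λ, y = cos φ sin λ, z = sin φ).
The central angle between the endpoints is δ = arccos(p₁·p₂) ≈ 0.641 rad (36.7°).
Interpolate at f = 5/8 with slerp weights a = sin((1−f)δ)/sin δ ≈ 0.398, b = sin(fδ)/sin δ ≈ 0.652.
p = a·p₁ + b·p₂ ≈ (0.496, 0.309, 0.812); φ = arcsin(p_z) ≈ 54.28°, λ = atan2(p_y, p_x) ≈ 31.92°.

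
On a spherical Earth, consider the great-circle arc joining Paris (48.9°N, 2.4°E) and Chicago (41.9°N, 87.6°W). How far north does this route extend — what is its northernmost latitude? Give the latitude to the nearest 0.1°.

The great circle lies in the plane with unit normal n̂ = (p₁ × p₂)/|p₁ × p₂|.
Here n̂_z ≈ -0.566; the vertex latitude is φ_max = arccos|n̂_z| ≈ 55.5°.

≈ 55.5°N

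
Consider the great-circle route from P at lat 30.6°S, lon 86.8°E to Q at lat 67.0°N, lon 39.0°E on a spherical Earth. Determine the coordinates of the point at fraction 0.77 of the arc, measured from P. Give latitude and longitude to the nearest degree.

Convert each endpoint to a unit vector on the sphere (x = cos φ cos λ, y = cos φ sin λ, z = sin φ).
The central angle between the endpoints is δ = arccos(p₁·p₂) ≈ 1.816 rad (104.0°).
Interpolate at f = 0.77 with slerp weights a = sin((1−f)δ)/sin δ ≈ 0.418, b = sin(fδ)/sin δ ≈ 1.016.
p = a·p₁ + b·p₂ ≈ (0.328, 0.609, 0.722); φ = arcsin(p_z) ≈ 46.21°, λ = atan2(p_y, p_x) ≈ 61.66°.

≈ lat 46°N, lon 62°E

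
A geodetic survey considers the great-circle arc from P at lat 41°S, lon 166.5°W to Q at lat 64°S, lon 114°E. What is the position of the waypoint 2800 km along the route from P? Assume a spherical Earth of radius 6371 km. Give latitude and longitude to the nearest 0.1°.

Write both endpoints as unit vectors p₁, p₂ with components (cos φ cos λ, cos φ sin λ, sin φ).
The central angle between the endpoints is δ = arccos(p₁·p₂) ≈ 0.863 rad (49.5°). The total great-circle distance is δ·R ≈ 0.863 × 6371 ≈ 5500 km, so the target fraction is f = 2800/5500 ≈ 0.509.
Interpolate at f ≈ 0.509 with slerp weights a = sin((1−f)δ)/sin δ ≈ 0.541, b = sin(fδ)/sin δ ≈ 0.560.
p = a·p₁ + b·p₂ ≈ (-0.497, 0.129, -0.858); φ = arcsin(p_z) ≈ -59.11°, λ = atan2(p_y, p_x) ≈ 165.46°.

≈ lat 59.1°S, lon 165.5°E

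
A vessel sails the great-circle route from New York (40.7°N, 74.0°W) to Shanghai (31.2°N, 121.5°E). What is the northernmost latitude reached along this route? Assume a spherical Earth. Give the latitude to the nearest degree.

The great circle lies in the plane with unit normal n̂ = (p₁ × p₂)/|p₁ × p₂|.
Here n̂_z ≈ -0.181; the vertex latitude is φ_max = arccos|n̂_z| ≈ 79.6°.
Check via Clairaut: cos φ_max = |cos φ₁| · sin C = cos(40.7°)·sin(13.8°) ≈ 0.181, again giving ≈ 79.6°.

≈ 80°N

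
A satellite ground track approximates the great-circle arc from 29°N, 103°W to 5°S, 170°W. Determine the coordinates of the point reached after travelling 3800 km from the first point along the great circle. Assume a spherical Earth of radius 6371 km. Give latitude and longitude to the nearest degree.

≈ 15°N, 137°W

From cos δ = sin φ₁ sin φ₂ + cos φ₁ cos φ₂ cos Δλ, the central angle is δ ≈ 1.268 rad (72.7°). The total great-circle distance is δ·R ≈ 1.268 × 6371 ≈ 8078 km, so the target fraction is f = 3800/8078 ≈ 0.470.
Interpolate at f ≈ 0.470 with slerp weights a = sin((1−f)δ)/sin δ ≈ 0.652, b = sin(fδ)/sin δ ≈ 0.588.
p = a·p₁ + b·p₂ ≈ (-0.706, -0.657, 0.265); φ = arcsin(p_z) ≈ 15.35°, λ = atan2(p_y, p_x) ≈ -137.03°.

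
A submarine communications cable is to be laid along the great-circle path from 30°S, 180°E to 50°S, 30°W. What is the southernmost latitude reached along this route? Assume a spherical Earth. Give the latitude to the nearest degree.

The great circle lies in the plane with unit normal n̂ = (p₁ × p₂)/|p₁ × p₂|.
Here n̂_z ≈ +0.280; the vertex latitude is φ_max = arccos|n̂_z| ≈ 73.8°.
Check via Clairaut: cos φ_max = |cos φ₁| · sin C = cos(30.0°)·sin(161.2°) ≈ 0.280, again giving ≈ 73.8°.

≈ 74°S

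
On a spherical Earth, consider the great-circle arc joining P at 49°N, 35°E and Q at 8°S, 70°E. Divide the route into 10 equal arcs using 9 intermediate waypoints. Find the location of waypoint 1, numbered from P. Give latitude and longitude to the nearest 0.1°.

Convert each endpoint to a unit vector on the sphere (x = cos φ cos λ, y = cos φ sin λ, z = sin φ).
The central angle between the endpoints is δ = arccos(p₁·p₂) ≈ 1.129 rad (64.7°).
Interpolate at f = 1/10 with slerp weights a = sin((1−f)δ)/sin δ ≈ 0.940, b = sin(fδ)/sin δ ≈ 0.125.
p = a·p₁ + b·p₂ ≈ (0.548, 0.470, 0.692); φ = arcsin(p_z) ≈ 43.82°, λ = atan2(p_y, p_x) ≈ 40.63°.

≈ 43.8°N, 40.6°E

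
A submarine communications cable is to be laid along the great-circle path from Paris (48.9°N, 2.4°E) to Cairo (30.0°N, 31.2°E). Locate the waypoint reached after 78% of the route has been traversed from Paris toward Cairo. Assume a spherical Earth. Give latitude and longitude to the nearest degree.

Write both endpoints as unit vectors p₁, p₂ with components (cos φ cos λ, cos φ sin λ, sin φ).
The central angle between the endpoints is δ = arccos(p₁·p₂) ≈ 0.504 rad (28.9°).
Interpolate at f = 0.78 with slerp weights a = sin((1−f)δ)/sin δ ≈ 0.229, b = sin(fδ)/sin δ ≈ 0.793.
p = a·p₁ + b·p₂ ≈ (0.738, 0.362, 0.569); φ = arcsin(p_z) ≈ 34.70°, λ = atan2(p_y, p_x) ≈ 26.14°.

≈ (35°N, 26°E)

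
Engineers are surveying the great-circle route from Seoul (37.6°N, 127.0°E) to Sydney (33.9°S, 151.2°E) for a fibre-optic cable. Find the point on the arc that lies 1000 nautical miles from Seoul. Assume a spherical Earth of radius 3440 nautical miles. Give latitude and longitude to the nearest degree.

≈ (22°N, 133°E)

Write both endpoints as unit vectors p₁, p₂ with components (cos φ cos λ, cos φ sin λ, sin φ).
The central angle between the endpoints is δ = arccos(p₁·p₂) ≈ 1.308 rad (75.0°). The total great-circle distance is δ·R ≈ 1.308 × 3440 ≈ 4500 nmi, so the target fraction is f = 1000/4500 ≈ 0.222.
Interpolate at f ≈ 0.222 with slerp weights a = sin((1−f)δ)/sin δ ≈ 0.881, b = sin(fδ)/sin δ ≈ 0.297.
p = a·p₁ + b·p₂ ≈ (-0.636, 0.676, 0.372); φ = arcsin(p_z) ≈ 21.84°, λ = atan2(p_y, p_x) ≈ 133.25°.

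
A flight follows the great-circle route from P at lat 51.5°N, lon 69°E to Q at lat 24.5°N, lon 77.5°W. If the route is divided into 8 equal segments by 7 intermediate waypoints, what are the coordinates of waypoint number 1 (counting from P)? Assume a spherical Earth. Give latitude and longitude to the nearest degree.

Write both endpoints as unit vectors p₁, p₂ with components (cos φ cos λ, cos φ sin λ, sin φ).
The central angle between the endpoints is δ = arccos(p₁·p₂) ≈ 1.719 rad (98.5°).
Interpolate at f = 1/8 with slerp weights a = sin((1−f)δ)/sin δ ≈ 1.009, b = sin(fδ)/sin δ ≈ 0.216.
p = a·p₁ + b·p₂ ≈ (0.268, 0.395, 0.879); φ = arcsin(p_z) ≈ 61.52°, λ = atan2(p_y, p_x) ≈ 55.87°.

≈ lat 62°N, lon 56°E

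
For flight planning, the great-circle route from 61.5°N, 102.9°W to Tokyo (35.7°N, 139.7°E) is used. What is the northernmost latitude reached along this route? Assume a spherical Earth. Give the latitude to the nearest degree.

≈ 69°N

The great circle lies in the plane with unit normal n̂ = (p₁ × p₂)/|p₁ × p₂|.
Here n̂_z ≈ -0.365; the vertex latitude is φ_max = arccos|n̂_z| ≈ 68.6°.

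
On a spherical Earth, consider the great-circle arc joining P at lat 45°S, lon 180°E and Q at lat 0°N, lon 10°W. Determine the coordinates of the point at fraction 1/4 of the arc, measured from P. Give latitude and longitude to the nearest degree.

≈ lat 76°S, lon 148°W

Convert each endpoint to a unit vector on the sphere (x = cos φ cos λ, y = cos φ sin λ, z = sin φ).
The central angle between the endpoints is δ = arccos(p₁·p₂) ≈ 2.341 rad (134.1°).
Interpolate at f = 1/4 with slerp weights a = sin((1−f)δ)/sin δ ≈ 1.370, b = sin(fδ)/sin δ ≈ 0.770.
p = a·p₁ + b·p₂ ≈ (-0.210, -0.134, -0.968); φ = arcsin(p_z) ≈ -75.57°, λ = atan2(p_y, p_x) ≈ -147.57°.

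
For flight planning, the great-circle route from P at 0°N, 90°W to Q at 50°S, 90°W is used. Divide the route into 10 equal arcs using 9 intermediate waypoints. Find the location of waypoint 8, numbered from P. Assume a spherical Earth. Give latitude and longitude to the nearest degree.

Write both endpoints as unit vectors p₁, p₂ with components (cos φ cos λ, cos φ sin λ, sin φ).
The central angle between the endpoints is δ = arccos(p₁·p₂) ≈ 0.873 rad (50.0°).
Interpolate at f = 8/10 with slerp weights a = sin((1−f)δ)/sin δ ≈ 0.227, b = sin(fδ)/sin δ ≈ 0.839.
p = a·p₁ + b·p₂ ≈ (0.000, -0.766, -0.643); φ = arcsin(p_z) ≈ -40.00°, λ = atan2(p_y, p_x) ≈ -90.00°.

≈ 40°S, 90°W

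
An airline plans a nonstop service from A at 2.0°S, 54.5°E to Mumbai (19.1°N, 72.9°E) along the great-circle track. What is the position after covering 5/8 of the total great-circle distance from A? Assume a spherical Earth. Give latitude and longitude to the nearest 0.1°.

≈ 11.3°N, 65.7°E

Convert each endpoint to a unit vector on the sphere (x = cos φ cos λ, y = cos φ sin λ, z = sin φ).
The central angle between the endpoints is δ = arccos(p₁·p₂) ≈ 0.485 rad (27.8°).
Interpolate at f = 5/8 with slerp weights a = sin((1−f)δ)/sin δ ≈ 0.388, b = sin(fδ)/sin δ ≈ 0.640.
p = a·p₁ + b·p₂ ≈ (0.403, 0.894, 0.196); φ = arcsin(p_z) ≈ 11.30°, λ = atan2(p_y, p_x) ≈ 65.73°.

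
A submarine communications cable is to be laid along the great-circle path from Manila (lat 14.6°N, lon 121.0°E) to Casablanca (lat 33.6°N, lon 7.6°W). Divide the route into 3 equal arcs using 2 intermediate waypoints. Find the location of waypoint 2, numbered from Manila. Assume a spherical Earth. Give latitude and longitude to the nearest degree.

Write both endpoints as unit vectors p₁, p₂ with components (cos φ cos λ, cos φ sin λ, sin φ).
The central angle between the endpoints is δ = arccos(p₁·p₂) ≈ 1.943 rad (111.3°).
Interpolate at f = 2/3 with slerp weights a = sin((1−f)δ)/sin δ ≈ 0.648, b = sin(fδ)/sin δ ≈ 1.033.
p = a·p₁ + b·p₂ ≈ (0.530, 0.423, 0.735); φ = arcsin(p_z) ≈ 47.29°, λ = atan2(p_y, p_x) ≈ 38.61°.

≈ lat 47°N, lon 39°E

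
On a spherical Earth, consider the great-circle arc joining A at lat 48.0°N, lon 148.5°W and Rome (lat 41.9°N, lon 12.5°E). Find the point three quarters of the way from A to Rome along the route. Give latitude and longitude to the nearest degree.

From cos δ = sin φ₁ sin φ₂ + cos φ₁ cos φ₂ cos Δλ, the central angle is δ ≈ 1.545 rad (88.5°).
Interpolate at f = 3/4 with slerp weights a = sin((1−f)δ)/sin δ ≈ 0.377, b = sin(fδ)/sin δ ≈ 0.917.
p = a·p₁ + b·p₂ ≈ (0.451, 0.016, 0.892); φ = arcsin(p_z) ≈ 63.17°, λ = atan2(p_y, p_x) ≈ 2.02°.

≈ lat 63°N, lon 2°E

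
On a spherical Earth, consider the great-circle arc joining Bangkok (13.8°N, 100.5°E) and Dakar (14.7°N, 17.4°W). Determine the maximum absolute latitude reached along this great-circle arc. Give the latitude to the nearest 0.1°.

≈ 26.2°N

The great circle lies in the plane with unit normal n̂ = (p₁ × p₂)/|p₁ × p₂|.
Here n̂_z ≈ -0.897; the vertex latitude is φ_max = arccos|n̂_z| ≈ 26.2°.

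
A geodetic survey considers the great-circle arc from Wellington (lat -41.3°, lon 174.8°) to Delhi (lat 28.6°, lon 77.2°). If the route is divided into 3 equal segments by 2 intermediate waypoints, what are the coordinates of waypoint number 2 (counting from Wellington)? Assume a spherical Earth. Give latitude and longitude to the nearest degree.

≈ lat 4°, lon 107°

From cos δ = sin φ₁ sin φ₂ + cos φ₁ cos φ₂ cos Δλ, the central angle is δ ≈ 1.986 rad (113.8°).
Interpolate at f = 2/3 with slerp weights a = sin((1−f)δ)/sin δ ≈ 0.672, b = sin(fδ)/sin δ ≈ 1.060.
p = a·p₁ + b·p₂ ≈ (-0.296, 0.953, 0.064); φ = arcsin(p_z) ≈ 3.67°, λ = atan2(p_y, p_x) ≈ 107.28°.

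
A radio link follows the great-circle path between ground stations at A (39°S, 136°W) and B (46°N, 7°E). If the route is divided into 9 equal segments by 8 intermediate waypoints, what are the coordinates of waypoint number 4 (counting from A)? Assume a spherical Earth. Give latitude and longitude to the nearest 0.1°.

≈ (4.7°N, 80.0°W)

Write both endpoints as unit vectors p₁, p₂ with components (cos φ cos λ, cos φ sin λ, sin φ).
The central angle between the endpoints is δ = arccos(p₁·p₂) ≈ 2.655 rad (152.1°).
Interpolate at f = 4/9 with slerp weights a = sin((1−f)δ)/sin δ ≈ 2.128, b = sin(fδ)/sin δ ≈ 1.976.
p = a·p₁ + b·p₂ ≈ (0.173, -0.981, 0.083); φ = arcsin(p_z) ≈ 4.74°, λ = atan2(p_y, p_x) ≈ -79.99°.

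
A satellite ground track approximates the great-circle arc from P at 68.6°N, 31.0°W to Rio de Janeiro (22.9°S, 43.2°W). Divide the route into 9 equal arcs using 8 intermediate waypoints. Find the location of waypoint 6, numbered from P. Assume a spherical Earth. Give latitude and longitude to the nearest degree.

Convert each endpoint to a unit vector on the sphere (x = cos φ cos λ, y = cos φ sin λ, z = sin φ).
The central angle between the endpoints is δ = arccos(p₁·p₂) ≈ 1.605 rad (91.9°).
Interpolate at f = 6/9 with slerp weights a = sin((1−f)δ)/sin δ ≈ 0.510, b = sin(fδ)/sin δ ≈ 0.878.
p = a·p₁ + b·p₂ ≈ (0.749, -0.649, 0.133); φ = arcsin(p_z) ≈ 7.66°, λ = atan2(p_y, p_x) ≈ -40.93°.

≈ 8°N, 41°W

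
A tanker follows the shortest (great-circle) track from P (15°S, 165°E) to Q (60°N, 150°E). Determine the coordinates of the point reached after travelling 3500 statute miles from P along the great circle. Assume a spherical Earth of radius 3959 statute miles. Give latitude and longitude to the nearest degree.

Convert each endpoint to a unit vector on the sphere (x = cos φ cos λ, y = cos φ sin λ, z = sin φ).
The central angle between the endpoints is δ = arccos(p₁·p₂) ≈ 1.326 rad (76.0°). The total great-circle distance is δ·R ≈ 1.326 × 3959 ≈ 5250 mi, so the target fraction is f = 3500/5250 ≈ 0.667.
Interpolate at f ≈ 0.667 with slerp weights a = sin((1−f)δ)/sin δ ≈ 0.441, b = sin(fδ)/sin δ ≈ 0.797.
p = a·p₁ + b·p₂ ≈ (-0.756, 0.309, 0.576); φ = arcsin(p_z) ≈ 35.18°, λ = atan2(p_y, p_x) ≈ 157.75°.

≈ (35°N, 158°E)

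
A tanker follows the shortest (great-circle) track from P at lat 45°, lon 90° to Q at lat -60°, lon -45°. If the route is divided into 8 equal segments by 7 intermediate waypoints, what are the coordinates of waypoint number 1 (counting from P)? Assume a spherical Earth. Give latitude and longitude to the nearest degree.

Convert each endpoint to a unit vector on the sphere (x = cos φ cos λ, y = cos φ sin λ, z = sin φ).
The central angle between the endpoints is δ = arccos(p₁·p₂) ≈ 2.611 rad (149.6°).
Interpolate at f = 1/8 with slerp weights a = sin((1−f)δ)/sin δ ≈ 1.493, b = sin(fδ)/sin δ ≈ 0.633.
p = a·p₁ + b·p₂ ≈ (0.224, 0.832, 0.508); φ = arcsin(p_z) ≈ 30.50°, λ = atan2(p_y, p_x) ≈ 74.94°.

≈ lat 30°, lon 75°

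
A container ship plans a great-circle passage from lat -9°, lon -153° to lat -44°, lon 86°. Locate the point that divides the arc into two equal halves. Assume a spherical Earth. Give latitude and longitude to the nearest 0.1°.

≈ lat -44.3°, lon 162.0°

Convert each endpoint to a unit vector on the sphere (x = cos φ cos λ, y = cos φ sin λ, z = sin φ).
The central angle between the endpoints is δ = arccos(p₁·p₂) ≈ 1.831 rad (104.9°).
Interpolate at f = 1/2 with slerp weights a = sin((1−f)δ)/sin δ ≈ 0.820, b = sin(fδ)/sin δ ≈ 0.820.
p = a·p₁ + b·p₂ ≈ (-0.681, 0.221, -0.698); φ = arcsin(p_z) ≈ -44.29°, λ = atan2(p_y, p_x) ≈ 162.03°.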